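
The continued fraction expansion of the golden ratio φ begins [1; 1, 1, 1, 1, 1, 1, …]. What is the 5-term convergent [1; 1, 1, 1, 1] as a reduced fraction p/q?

8/5

Start with 1.
1 + 1/(1/1) = 1 + 1/1 = 2/1
1 + 1/(2/1) = 1 + 1/2 = 3/2
1 + 1/(3/2) = 1 + 2/3 = 5/3
1 + 1/(5/3) = 1 + 3/5 = 8/5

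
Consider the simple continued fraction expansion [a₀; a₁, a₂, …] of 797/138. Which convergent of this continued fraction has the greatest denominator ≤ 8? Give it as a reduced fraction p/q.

23/4

a_0 = 5: 5/1  (≤ bound)
a_1 = 1: 6/1  (≤ bound)
a_2 = 3: 23/4  (≤ bound)
a_3 = 2: 52/9  (> 8, stop)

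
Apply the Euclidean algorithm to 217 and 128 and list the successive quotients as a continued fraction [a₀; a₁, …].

Apply division with remainder until the remainder is 0:
217 = 1·128 + 89, so a_0 = 1
128 = 1·89 + 39, so a_1 = 1
89 = 2·39 + 11, so a_2 = 2
39 = 3·11 + 6, so a_3 = 3
11 = 1·6 + 5, so a_4 = 1
6 = 1·5 + 1, so a_5 = 1
5 = 5·1 + 0, so a_6 = 5

[1; 1, 2, 3, 1, 1, 5]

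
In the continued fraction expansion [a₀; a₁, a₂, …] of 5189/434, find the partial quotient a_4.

5

5189 ÷ 434 → quotient 11, remainder 415
434 ÷ 415 → quotient 1, remainder 19
415 ÷ 19 → quotient 21, remainder 16
19 ÷ 16 → quotient 1, remainder 3
16 ÷ 3 → quotient 5, remainder 1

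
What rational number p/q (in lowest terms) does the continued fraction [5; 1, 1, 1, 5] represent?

Starting at the tail and folding back:
Start with 5.
1 + 1/(5/1) = 1 + 1/5 = 6/5
1 + 1/(6/5) = 1 + 5/6 = 11/6
1 + 1/(11/6) = 1 + 6/11 = 17/11
5 + 1/(17/11) = 5 + 11/17 = 96/17

96/17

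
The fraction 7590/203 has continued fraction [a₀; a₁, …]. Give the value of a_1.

⌊7590/203⌋ = 37, remainder 79
⌊203/79⌋ = 2, remainder 45

2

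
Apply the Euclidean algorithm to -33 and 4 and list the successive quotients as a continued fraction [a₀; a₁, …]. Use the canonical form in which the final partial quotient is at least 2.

-33 ÷ 4 → quotient -9, remainder 3
4 ÷ 3 → quotient 1, remainder 1
3 ÷ 1 → quotient 3, remainder 0

[-9; 1, 3]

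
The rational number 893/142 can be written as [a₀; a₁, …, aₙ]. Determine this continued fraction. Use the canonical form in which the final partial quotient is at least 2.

[6; 3, 2, 6, 3]

893 = 6·142 + 41, so a_0 = 6
142 = 3·41 + 19, so a_1 = 3
41 = 2·19 + 3, so a_2 = 2
19 = 6·3 + 1, so a_3 = 6
3 = 3·1 + 0, so a_4 = 3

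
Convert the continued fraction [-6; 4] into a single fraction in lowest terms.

-23/4

a_0 = -6: -6/1
a_1 = 4: -23/4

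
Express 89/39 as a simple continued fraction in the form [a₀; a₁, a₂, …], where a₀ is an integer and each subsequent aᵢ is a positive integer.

[2; 3, 1, 1, 5]

⌊89/39⌋ = 2, remainder 11
⌊39/11⌋ = 3, remainder 6
⌊11/6⌋ = 1, remainder 5
⌊6/5⌋ = 1, remainder 1
⌊5/1⌋ = 5, remainder 0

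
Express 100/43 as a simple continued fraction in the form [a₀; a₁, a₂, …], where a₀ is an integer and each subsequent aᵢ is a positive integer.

100 = 2·43 + 14, so a_0 = 2
43 = 3·14 + 1, so a_1 = 3
14 = 14·1 + 0, so a_2 = 14

[2; 3, 14]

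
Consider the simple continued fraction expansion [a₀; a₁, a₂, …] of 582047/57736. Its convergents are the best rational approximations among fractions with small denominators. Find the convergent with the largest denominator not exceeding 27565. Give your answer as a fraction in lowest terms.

a_0 = 10: 10/1  (≤ bound)
a_1 = 12: 121/12  (≤ bound)
a_2 = 3: 373/37  (≤ bound)
a_3 = 7: 2732/271  (≤ bound)
a_4 = 14: 38621/3831  (≤ bound)
a_5 = 15: 582047/57736  (> 27565, stop)

38621/3831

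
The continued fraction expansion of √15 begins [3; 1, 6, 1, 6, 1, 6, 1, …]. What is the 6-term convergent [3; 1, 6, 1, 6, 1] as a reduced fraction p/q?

244/63

a_0 = 3: 3/1
a_1 = 1: 4/1
a_2 = 6: 27/7
a_3 = 1: 31/8
a_4 = 6: 213/55
a_5 = 1: 244/63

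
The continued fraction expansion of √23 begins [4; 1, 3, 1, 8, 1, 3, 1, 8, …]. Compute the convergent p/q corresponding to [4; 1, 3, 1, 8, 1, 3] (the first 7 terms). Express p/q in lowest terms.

916/191

Work from the innermost term outward:
Start with 3.
1 + 1/(3/1) = 1 + 1/3 = 4/3
8 + 1/(4/3) = 8 + 3/4 = 35/4
1 + 1/(35/4) = 1 + 4/35 = 39/35
3 + 1/(39/35) = 3 + 35/39 = 152/39
1 + 1/(152/39) = 1 + 39/152 = 191/152
4 + 1/(191/152) = 4 + 152/191 = 916/191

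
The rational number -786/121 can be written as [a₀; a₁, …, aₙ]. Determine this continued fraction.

[-7; 1, 1, 60]

Apply division with remainder until the remainder is 0:
⌊-786/121⌋ = -7, remainder 61
⌊121/61⌋ = 1, remainder 60
⌊61/60⌋ = 1, remainder 1
⌊60/1⌋ = 60, remainder 0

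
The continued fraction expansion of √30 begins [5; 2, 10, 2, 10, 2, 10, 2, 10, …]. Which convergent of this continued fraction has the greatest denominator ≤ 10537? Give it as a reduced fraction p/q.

55435/10121

a_0 = 5: 5/1  (≤ bound)
a_1 = 2: 11/2  (≤ bound)
a_2 = 10: 115/21  (≤ bound)
a_3 = 2: 241/44  (≤ bound)
a_4 = 10: 2525/461  (≤ bound)
a_5 = 2: 5291/966  (≤ bound)
a_6 = 10: 55435/10121  (≤ bound)
a_7 = 2: 116161/21208  (> 10537, stop)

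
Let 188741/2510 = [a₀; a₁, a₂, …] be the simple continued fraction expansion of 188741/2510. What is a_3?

Apply division with remainder until the remainder is 0:
⌊188741/2510⌋ = 75, remainder 491
⌊2510/491⌋ = 5, remainder 55
⌊491/55⌋ = 8, remainder 51
⌊55/51⌋ = 1, remainder 4

1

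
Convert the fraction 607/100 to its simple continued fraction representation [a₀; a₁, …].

[6; 14, 3, 2]

Repeatedly divide and take the remainder:
⌊607/100⌋ = 6, remainder 7
⌊100/7⌋ = 14, remainder 2
⌊7/2⌋ = 3, remainder 1
⌊2/1⌋ = 2, remainder 0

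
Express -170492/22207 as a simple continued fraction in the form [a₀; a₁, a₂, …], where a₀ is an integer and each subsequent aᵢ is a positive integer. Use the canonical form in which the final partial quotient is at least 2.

[-8; 3, 10, 51, 14]

-170492 = -8·22207 + 7164, so a_0 = -8
22207 = 3·7164 + 715, so a_1 = 3
7164 = 10·715 + 14, so a_2 = 10
715 = 51·14 + 1, so a_3 = 51
14 = 14·1 + 0, so a_4 = 14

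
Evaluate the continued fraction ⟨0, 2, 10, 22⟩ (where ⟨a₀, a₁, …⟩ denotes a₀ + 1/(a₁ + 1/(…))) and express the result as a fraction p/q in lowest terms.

221/464

a_0 = 0: 0/1
a_1 = 2: 1/2
a_2 = 10: 10/21
a_3 = 22: 221/464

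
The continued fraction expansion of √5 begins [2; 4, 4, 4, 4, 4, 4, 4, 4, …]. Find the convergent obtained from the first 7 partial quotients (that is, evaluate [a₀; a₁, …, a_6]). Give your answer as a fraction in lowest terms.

Start with 4.
4 + 1/(4/1) = 4 + 1/4 = 17/4
4 + 1/(17/4) = 4 + 4/17 = 72/17
4 + 1/(72/17) = 4 + 17/72 = 305/72
4 + 1/(305/72) = 4 + 72/305 = 1292/305
4 + 1/(1292/305) = 4 + 305/1292 = 5473/1292
2 + 1/(5473/1292) = 2 + 1292/5473 = 12238/5473

12238/5473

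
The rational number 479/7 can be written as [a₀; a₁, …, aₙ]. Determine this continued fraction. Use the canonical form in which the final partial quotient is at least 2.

Repeatedly divide and take the remainder:
⌊479/7⌋ = 68, remainder 3
⌊7/3⌋ = 2, remainder 1
⌊3/1⌋ = 3, remainder 0

[68; 2, 3]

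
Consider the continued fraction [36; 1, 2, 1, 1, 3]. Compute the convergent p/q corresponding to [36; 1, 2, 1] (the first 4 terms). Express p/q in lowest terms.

Compute successive convergents:
a_0 = 36: 36/1
a_1 = 1: 37/1
a_2 = 2: 110/3
a_3 = 1: 147/4

147/4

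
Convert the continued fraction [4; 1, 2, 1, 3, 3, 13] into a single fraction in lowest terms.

3087/652

Start with 13.
3 + 1/(13/1) = 3 + 1/13 = 40/13
3 + 1/(40/13) = 3 + 13/40 = 133/40
1 + 1/(133/40) = 1 + 40/133 = 173/133
2 + 1/(173/133) = 2 + 133/173 = 479/173
1 + 1/(479/173) = 1 + 173/479 = 652/479
4 + 1/(652/479) = 4 + 479/652 = 3087/652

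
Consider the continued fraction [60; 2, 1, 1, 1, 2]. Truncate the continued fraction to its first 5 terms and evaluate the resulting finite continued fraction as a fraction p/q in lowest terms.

483/8

Compute successive convergents:
a_0 = 60: 60/1
a_1 = 2: 121/2
a_2 = 1: 181/3
a_3 = 1: 302/5
a_4 = 1: 483/8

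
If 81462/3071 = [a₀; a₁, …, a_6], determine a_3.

9

81462 = 26·3071 + 1616, so a_0 = 26
3071 = 1·1616 + 1455, so a_1 = 1
1616 = 1·1455 + 161, so a_2 = 1
1455 = 9·161 + 6, so a_3 = 9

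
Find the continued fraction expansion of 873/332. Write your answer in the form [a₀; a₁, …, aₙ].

Repeatedly divide and take the remainder:
⌊873/332⌋ = 2, remainder 209
⌊332/209⌋ = 1, remainder 123
⌊209/123⌋ = 1, remainder 86
⌊123/86⌋ = 1, remainder 37
⌊86/37⌋ = 2, remainder 12
⌊37/12⌋ = 3, remainder 1
⌊12/1⌋ = 12, remainder 0

[2; 1, 1, 1, 2, 3, 12]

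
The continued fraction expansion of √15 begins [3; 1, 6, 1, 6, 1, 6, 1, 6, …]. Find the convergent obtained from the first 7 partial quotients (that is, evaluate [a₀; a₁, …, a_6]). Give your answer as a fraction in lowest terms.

Collapse the nested fraction from the inside out:
Start with 6.
1 + 1/(6/1) = 1 + 1/6 = 7/6
6 + 1/(7/6) = 6 + 6/7 = 48/7
1 + 1/(48/7) = 1 + 7/48 = 55/48
6 + 1/(55/48) = 6 + 48/55 = 378/55
1 + 1/(378/55) = 1 + 55/378 = 433/378
3 + 1/(433/378) = 3 + 378/433 = 1677/433

1677/433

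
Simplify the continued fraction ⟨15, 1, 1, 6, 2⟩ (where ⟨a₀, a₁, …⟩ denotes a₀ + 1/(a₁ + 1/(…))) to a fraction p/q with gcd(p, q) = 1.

Compute successive convergents:
a_0 = 15: 15/1
a_1 = 1: 16/1
a_2 = 1: 31/2
a_3 = 6: 202/13
a_4 = 2: 435/28

435/28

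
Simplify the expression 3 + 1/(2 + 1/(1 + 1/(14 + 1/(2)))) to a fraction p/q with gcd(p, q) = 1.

304/91

a_0 = 3: 3/1
a_1 = 2: 7/2
a_2 = 1: 10/3
a_3 = 14: 147/44
a_4 = 2: 304/91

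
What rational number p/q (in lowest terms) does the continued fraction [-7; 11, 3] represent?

-235/34

Start with 3.
11 + 1/(3/1) = 11 + 1/3 = 34/3
-7 + 1/(34/3) = -7 + 3/34 = -235/34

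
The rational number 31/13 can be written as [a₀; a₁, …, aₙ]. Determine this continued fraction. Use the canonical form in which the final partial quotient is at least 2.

[2; 2, 1, 1, 2]

Repeatedly divide and take the remainder:
31 ÷ 13 → quotient 2, remainder 5
13 ÷ 5 → quotient 2, remainder 3
5 ÷ 3 → quotient 1, remainder 2
3 ÷ 2 → quotient 1, remainder 1
2 ÷ 1 → quotient 2, remainder 0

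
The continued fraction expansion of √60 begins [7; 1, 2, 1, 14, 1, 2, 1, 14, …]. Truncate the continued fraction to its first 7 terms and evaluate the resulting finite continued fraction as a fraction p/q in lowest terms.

1433/185

Compute successive convergents:
a_0 = 7: 7/1
a_1 = 1: 8/1
a_2 = 2: 23/3
a_3 = 1: 31/4
a_4 = 14: 457/59
a_5 = 1: 488/63
a_6 = 2: 1433/185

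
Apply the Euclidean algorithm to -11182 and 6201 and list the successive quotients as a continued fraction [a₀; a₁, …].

[-2; 5, 12, 12, 1, 1, 1, 2]

Run the Euclidean algorithm, recording each quotient:
⌊-11182/6201⌋ = -2, remainder 1220
⌊6201/1220⌋ = 5, remainder 101
⌊1220/101⌋ = 12, remainder 8
⌊101/8⌋ = 12, remainder 5
⌊8/5⌋ = 1, remainder 3
⌊5/3⌋ = 1, remainder 2
⌊3/2⌋ = 1, remainder 1
⌊2/1⌋ = 2, remainder 0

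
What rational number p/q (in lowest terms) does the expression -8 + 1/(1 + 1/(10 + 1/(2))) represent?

Collapse the nested fraction from the inside out:
Start with 2.
10 + 1/(2/1) = 10 + 1/2 = 21/2
1 + 1/(21/2) = 1 + 2/21 = 23/21
-8 + 1/(23/21) = -8 + 21/23 = -163/23

-163/23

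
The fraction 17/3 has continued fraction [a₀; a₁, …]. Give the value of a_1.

1

Run the Euclidean algorithm, recording each quotient:
17 = 5·3 + 2, so a_0 = 5
3 = 1·2 + 1, so a_1 = 1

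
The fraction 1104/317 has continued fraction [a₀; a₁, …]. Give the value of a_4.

1104 = 3·317 + 153, so a_0 = 3
317 = 2·153 + 11, so a_1 = 2
153 = 13·11 + 10, so a_2 = 13
11 = 1·10 + 1, so a_3 = 1
10 = 10·1 + 0, so a_4 = 10

10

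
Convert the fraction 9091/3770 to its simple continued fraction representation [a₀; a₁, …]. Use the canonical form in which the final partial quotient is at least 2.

9091 ÷ 3770 → quotient 2, remainder 1551
3770 ÷ 1551 → quotient 2, remainder 668
1551 ÷ 668 → quotient 2, remainder 215
668 ÷ 215 → quotient 3, remainder 23
215 ÷ 23 → quotient 9, remainder 8
23 ÷ 8 → quotient 2, remainder 7
8 ÷ 7 → quotient 1, remainder 1
7 ÷ 1 → quotient 7, remainder 0

[2; 2, 2, 3, 9, 2, 1, 7]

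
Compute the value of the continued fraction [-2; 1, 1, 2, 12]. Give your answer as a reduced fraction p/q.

a_0 = -2: -2/1
a_1 = 1: -1/1
a_2 = 1: -3/2
a_3 = 2: -7/5
a_4 = 12: -87/62

-87/62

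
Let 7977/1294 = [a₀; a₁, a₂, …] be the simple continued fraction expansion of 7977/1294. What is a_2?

13

Apply division with remainder until the remainder is 0:
⌊7977/1294⌋ = 6, remainder 213
⌊1294/213⌋ = 6, remainder 16
⌊213/16⌋ = 13, remainder 5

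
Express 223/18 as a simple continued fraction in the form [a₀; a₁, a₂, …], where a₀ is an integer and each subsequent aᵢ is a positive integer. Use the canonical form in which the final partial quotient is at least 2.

223 = 12·18 + 7, so a_0 = 12
18 = 2·7 + 4, so a_1 = 2
7 = 1·4 + 3, so a_2 = 1
4 = 1·3 + 1, so a_3 = 1
3 = 3·1 + 0, so a_4 = 3

[12; 2, 1, 1, 3]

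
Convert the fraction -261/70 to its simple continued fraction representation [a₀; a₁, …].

[-4; 3, 1, 2, 6]

-261 = -4·70 + 19, so a_0 = -4
70 = 3·19 + 13, so a_1 = 3
19 = 1·13 + 6, so a_2 = 1
13 = 2·6 + 1, so a_3 = 2
6 = 6·1 + 0, so a_4 = 6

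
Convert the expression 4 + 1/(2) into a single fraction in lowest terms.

Collapse the nested fraction from the inside out:
Start with 2.
4 + 1/(2/1) = 4 + 1/2 = 9/2

9/2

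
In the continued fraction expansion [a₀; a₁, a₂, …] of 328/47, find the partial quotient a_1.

1

328 = 6·47 + 46, so a_0 = 6
47 = 1·46 + 1, so a_1 = 1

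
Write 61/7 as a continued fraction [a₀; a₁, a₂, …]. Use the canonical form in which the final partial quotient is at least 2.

61 = 8·7 + 5, so a_0 = 8
7 = 1·5 + 2, so a_1 = 1
5 = 2·2 + 1, so a_2 = 2
2 = 2·1 + 0, so a_3 = 2

[8; 1, 2, 2]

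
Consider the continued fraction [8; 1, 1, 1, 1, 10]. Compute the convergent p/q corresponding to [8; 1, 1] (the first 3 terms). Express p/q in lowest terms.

17/2

Work from the innermost term outward:
Start with 1.
1 + 1/(1/1) = 1 + 1/1 = 2/1
8 + 1/(2/1) = 8 + 1/2 = 17/2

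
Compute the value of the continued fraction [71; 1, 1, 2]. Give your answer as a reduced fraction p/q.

Collapse the nested fraction from the inside out:
Start with 2.
1 + 1/(2/1) = 1 + 1/2 = 3/2
1 + 1/(3/2) = 1 + 2/3 = 5/3
71 + 1/(5/3) = 71 + 3/5 = 358/5

358/5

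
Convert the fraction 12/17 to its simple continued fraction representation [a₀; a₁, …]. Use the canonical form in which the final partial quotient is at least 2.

[0; 1, 2, 2, 2]

⌊12/17⌋ = 0, remainder 12
⌊17/12⌋ = 1, remainder 5
⌊12/5⌋ = 2, remainder 2
⌊5/2⌋ = 2, remainder 1
⌊2/1⌋ = 2, remainder 0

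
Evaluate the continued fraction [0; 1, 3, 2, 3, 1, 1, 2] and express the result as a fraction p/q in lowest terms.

Compute successive convergents:
a_0 = 0: 0/1
a_1 = 1: 1/1
a_2 = 3: 3/4
a_3 = 2: 7/9
a_4 = 3: 24/31
a_5 = 1: 31/40
a_6 = 1: 55/71
a_7 = 2: 141/182

141/182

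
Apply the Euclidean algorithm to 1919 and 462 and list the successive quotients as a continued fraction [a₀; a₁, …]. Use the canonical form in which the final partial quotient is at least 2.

[4; 6, 1, 1, 35]

1919 = 4·462 + 71, so a_0 = 4
462 = 6·71 + 36, so a_1 = 6
71 = 1·36 + 35, so a_2 = 1
36 = 1·35 + 1, so a_3 = 1
35 = 35·1 + 0, so a_4 = 35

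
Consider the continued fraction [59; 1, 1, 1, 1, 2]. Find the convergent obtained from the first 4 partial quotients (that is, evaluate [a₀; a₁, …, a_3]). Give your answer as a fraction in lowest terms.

a_0 = 59: 59/1
a_1 = 1: 60/1
a_2 = 1: 119/2
a_3 = 1: 179/3

179/3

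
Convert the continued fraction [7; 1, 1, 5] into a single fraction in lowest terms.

a_0 = 7: 7/1
a_1 = 1: 8/1
a_2 = 1: 15/2
a_3 = 5: 83/11

83/11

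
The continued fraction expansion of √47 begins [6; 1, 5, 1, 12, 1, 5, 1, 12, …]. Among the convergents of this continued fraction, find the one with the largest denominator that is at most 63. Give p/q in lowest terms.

48/7

a_0 = 6: 6/1  (≤ bound)
a_1 = 1: 7/1  (≤ bound)
a_2 = 5: 41/6  (≤ bound)
a_3 = 1: 48/7  (≤ bound)
a_4 = 12: 617/90  (> 63, stop)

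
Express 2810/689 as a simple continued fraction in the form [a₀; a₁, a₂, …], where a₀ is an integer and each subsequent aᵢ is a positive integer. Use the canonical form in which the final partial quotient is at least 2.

[4; 12, 1, 3, 6, 2]

2810 ÷ 689 → quotient 4, remainder 54
689 ÷ 54 → quotient 12, remainder 41
54 ÷ 41 → quotient 1, remainder 13
41 ÷ 13 → quotient 3, remainder 2
13 ÷ 2 → quotient 6, remainder 1
2 ÷ 1 → quotient 2, remainder 0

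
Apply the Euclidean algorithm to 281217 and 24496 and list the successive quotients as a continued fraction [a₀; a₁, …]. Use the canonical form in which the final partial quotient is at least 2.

[11; 2, 12, 13, 2, 1, 11, 2]

281217 = 11·24496 + 11761, so a_0 = 11
24496 = 2·11761 + 974, so a_1 = 2
11761 = 12·974 + 73, so a_2 = 12
974 = 13·73 + 25, so a_3 = 13
73 = 2·25 + 23, so a_4 = 2
25 = 1·23 + 2, so a_5 = 1
23 = 11·2 + 1, so a_6 = 11
2 = 2·1 + 0, so a_7 = 2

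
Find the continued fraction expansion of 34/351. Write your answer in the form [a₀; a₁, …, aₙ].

[0; 10, 3, 11]

34 = 0·351 + 34, so a_0 = 0
351 = 10·34 + 11, so a_1 = 10
34 = 3·11 + 1, so a_2 = 3
11 = 11·1 + 0, so a_3 = 11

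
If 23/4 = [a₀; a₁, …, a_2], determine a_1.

1

23 ÷ 4 → quotient 5, remainder 3
4 ÷ 3 → quotient 1, remainder 1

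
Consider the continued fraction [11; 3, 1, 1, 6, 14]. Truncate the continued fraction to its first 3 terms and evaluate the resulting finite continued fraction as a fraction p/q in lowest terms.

a_0 = 11: 11/1
a_1 = 3: 34/3
a_2 = 1: 45/4

45/4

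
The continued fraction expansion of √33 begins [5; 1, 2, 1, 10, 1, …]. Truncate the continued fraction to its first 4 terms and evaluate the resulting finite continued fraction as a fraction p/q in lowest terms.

Compute successive convergents:
a_0 = 5: 5/1
a_1 = 1: 6/1
a_2 = 2: 17/3
a_3 = 1: 23/4

23/4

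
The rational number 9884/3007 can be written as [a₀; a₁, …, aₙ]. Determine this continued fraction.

Apply division with remainder until the remainder is 0:
9884 = 3·3007 + 863, so a_0 = 3
3007 = 3·863 + 418, so a_1 = 3
863 = 2·418 + 27, so a_2 = 2
418 = 15·27 + 13, so a_3 = 15
27 = 2·13 + 1, so a_4 = 2
13 = 13·1 + 0, so a_5 = 13

[3; 3, 2, 15, 2, 13]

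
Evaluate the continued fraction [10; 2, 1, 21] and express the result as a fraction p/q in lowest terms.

672/65

Compute successive convergents:
a_0 = 10: 10/1
a_1 = 2: 21/2
a_2 = 1: 31/3
a_3 = 21: 672/65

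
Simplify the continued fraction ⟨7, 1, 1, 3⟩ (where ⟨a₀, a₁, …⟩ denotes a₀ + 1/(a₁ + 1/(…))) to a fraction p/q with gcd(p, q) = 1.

53/7

Start with 3.
1 + 1/(3/1) = 1 + 1/3 = 4/3
1 + 1/(4/3) = 1 + 3/4 = 7/4
7 + 1/(7/4) = 7 + 4/7 = 53/7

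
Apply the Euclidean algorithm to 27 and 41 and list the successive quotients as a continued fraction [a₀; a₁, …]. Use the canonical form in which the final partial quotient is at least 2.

27 = 0·41 + 27, so a_0 = 0
41 = 1·27 + 14, so a_1 = 1
27 = 1·14 + 13, so a_2 = 1
14 = 1·13 + 1, so a_3 = 1
13 = 13·1 + 0, so a_4 = 13

[0; 1, 1, 1, 13]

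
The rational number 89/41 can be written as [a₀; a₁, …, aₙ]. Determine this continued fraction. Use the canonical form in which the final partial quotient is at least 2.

⌊89/41⌋ = 2, remainder 7
⌊41/7⌋ = 5, remainder 6
⌊7/6⌋ = 1, remainder 1
⌊6/1⌋ = 6, remainder 0

[2; 5, 1, 6]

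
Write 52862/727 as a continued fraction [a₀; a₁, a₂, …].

[72; 1, 2, 2, 11, 9]

52862 ÷ 727 → quotient 72, remainder 518
727 ÷ 518 → quotient 1, remainder 209
518 ÷ 209 → quotient 2, remainder 100
209 ÷ 100 → quotient 2, remainder 9
100 ÷ 9 → quotient 11, remainder 1
9 ÷ 1 → quotient 9, remainder 0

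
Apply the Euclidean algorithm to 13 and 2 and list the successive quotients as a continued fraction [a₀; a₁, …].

[6; 2]

13 = 6·2 + 1, so a_0 = 6
2 = 2·1 + 0, so a_1 = 2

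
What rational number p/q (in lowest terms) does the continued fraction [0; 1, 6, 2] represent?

Start with 2.
6 + 1/(2/1) = 6 + 1/2 = 13/2
1 + 1/(13/2) = 1 + 2/13 = 15/13
0 + 1/(15/13) = 0 + 13/15 = 13/15

13/15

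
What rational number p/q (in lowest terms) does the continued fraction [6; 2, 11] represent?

a_0 = 6: 6/1
a_1 = 2: 13/2
a_2 = 11: 149/23

149/23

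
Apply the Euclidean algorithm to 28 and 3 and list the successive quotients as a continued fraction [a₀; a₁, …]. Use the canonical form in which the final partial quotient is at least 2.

[9; 3]

28 ÷ 3 → quotient 9, remainder 1
3 ÷ 1 → quotient 3, remainder 0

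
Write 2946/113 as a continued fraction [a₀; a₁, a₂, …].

[26; 14, 8]

⌊2946/113⌋ = 26, remainder 8
⌊113/8⌋ = 14, remainder 1
⌊8/1⌋ = 8, remainder 0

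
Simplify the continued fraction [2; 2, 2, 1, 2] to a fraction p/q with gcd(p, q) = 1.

46/19

a_0 = 2: 2/1
a_1 = 2: 5/2
a_2 = 2: 12/5
a_3 = 1: 17/7
a_4 = 2: 46/19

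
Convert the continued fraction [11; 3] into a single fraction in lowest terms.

34/3

a_0 = 11: 11/1
a_1 = 3: 34/3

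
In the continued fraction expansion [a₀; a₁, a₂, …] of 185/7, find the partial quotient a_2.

Run the Euclidean algorithm, recording each quotient:
185 = 26·7 + 3, so a_0 = 26
7 = 2·3 + 1, so a_1 = 2
3 = 3·1 + 0, so a_2 = 3

3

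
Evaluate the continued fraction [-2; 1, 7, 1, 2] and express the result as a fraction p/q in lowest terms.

-29/26

Start with 2.
1 + 1/(2/1) = 1 + 1/2 = 3/2
7 + 1/(3/2) = 7 + 2/3 = 23/3
1 + 1/(23/3) = 1 + 3/23 = 26/23
-2 + 1/(26/23) = -2 + 23/26 = -29/26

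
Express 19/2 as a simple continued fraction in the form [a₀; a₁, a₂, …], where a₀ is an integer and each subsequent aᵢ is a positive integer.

⌊19/2⌋ = 9, remainder 1
⌊2/1⌋ = 2, remainder 0

[9; 2]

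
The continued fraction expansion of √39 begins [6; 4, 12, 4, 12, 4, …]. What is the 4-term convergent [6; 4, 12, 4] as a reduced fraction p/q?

1249/200

Compute successive convergents:
a_0 = 6: 6/1
a_1 = 4: 25/4
a_2 = 12: 306/49
a_3 = 4: 1249/200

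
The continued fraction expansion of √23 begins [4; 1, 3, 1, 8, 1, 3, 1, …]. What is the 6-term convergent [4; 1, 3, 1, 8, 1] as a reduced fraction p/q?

a_0 = 4: 4/1
a_1 = 1: 5/1
a_2 = 3: 19/4
a_3 = 1: 24/5
a_4 = 8: 211/44
a_5 = 1: 235/49

235/49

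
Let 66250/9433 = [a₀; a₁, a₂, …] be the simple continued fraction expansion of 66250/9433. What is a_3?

1

66250 = 7·9433 + 219, so a_0 = 7
9433 = 43·219 + 16, so a_1 = 43
219 = 13·16 + 11, so a_2 = 13
16 = 1·11 + 5, so a_3 = 1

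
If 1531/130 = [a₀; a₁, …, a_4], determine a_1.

1

⌊1531/130⌋ = 11, remainder 101
⌊130/101⌋ = 1, remainder 29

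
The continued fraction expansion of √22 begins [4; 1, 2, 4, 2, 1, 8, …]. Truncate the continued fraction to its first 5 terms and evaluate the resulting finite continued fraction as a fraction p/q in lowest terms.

136/29

a_0 = 4: 4/1
a_1 = 1: 5/1
a_2 = 2: 14/3
a_3 = 4: 61/13
a_4 = 2: 136/29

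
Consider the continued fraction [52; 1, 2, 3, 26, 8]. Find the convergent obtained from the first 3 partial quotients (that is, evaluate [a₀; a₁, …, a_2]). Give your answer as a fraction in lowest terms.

158/3

Use the convergent recurrence hₖ = aₖ·hₖ₋₁ + hₖ₋₂ (and likewise for the denominators kₖ):
a_0 = 52: 52/1
a_1 = 1: 53/1
a_2 = 2: 158/3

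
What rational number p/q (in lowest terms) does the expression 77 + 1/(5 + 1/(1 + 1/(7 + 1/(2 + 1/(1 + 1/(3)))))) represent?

Start with 3.
1 + 1/(3/1) = 1 + 1/3 = 4/3
2 + 1/(4/3) = 2 + 3/4 = 11/4
7 + 1/(11/4) = 7 + 4/11 = 81/11
1 + 1/(81/11) = 1 + 11/81 = 92/81
5 + 1/(92/81) = 5 + 81/92 = 541/92
77 + 1/(541/92) = 77 + 92/541 = 41749/541

41749/541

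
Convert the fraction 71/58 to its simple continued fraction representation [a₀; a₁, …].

[1; 4, 2, 6]

Apply division with remainder until the remainder is 0:
71 = 1·58 + 13, so a_0 = 1
58 = 4·13 + 6, so a_1 = 4
13 = 2·6 + 1, so a_2 = 2
6 = 6·1 + 0, so a_3 = 6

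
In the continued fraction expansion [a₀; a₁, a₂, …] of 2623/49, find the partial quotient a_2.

1

2623 = 53·49 + 26, so a_0 = 53
49 = 1·26 + 23, so a_1 = 1
26 = 1·23 + 3, so a_2 = 1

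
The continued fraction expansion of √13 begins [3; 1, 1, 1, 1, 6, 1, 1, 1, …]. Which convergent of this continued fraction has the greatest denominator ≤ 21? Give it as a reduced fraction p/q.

18/5

a_0 = 3: 3/1  (≤ bound)
a_1 = 1: 4/1  (≤ bound)
a_2 = 1: 7/2  (≤ bound)
a_3 = 1: 11/3  (≤ bound)
a_4 = 1: 18/5  (≤ bound)
a_5 = 6: 119/33  (> 21, stop)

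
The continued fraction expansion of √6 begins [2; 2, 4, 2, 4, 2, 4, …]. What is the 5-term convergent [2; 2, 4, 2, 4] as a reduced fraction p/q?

Use the convergent recurrence hₖ = aₖ·hₖ₋₁ + hₖ₋₂ (and likewise for the denominators kₖ):
a_0 = 2: 2/1
a_1 = 2: 5/2
a_2 = 4: 22/9
a_3 = 2: 49/20
a_4 = 4: 218/89

218/89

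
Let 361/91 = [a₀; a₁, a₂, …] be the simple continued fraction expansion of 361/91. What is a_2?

29

⌊361/91⌋ = 3, remainder 88
⌊91/88⌋ = 1, remainder 3
⌊88/3⌋ = 29, remainder 1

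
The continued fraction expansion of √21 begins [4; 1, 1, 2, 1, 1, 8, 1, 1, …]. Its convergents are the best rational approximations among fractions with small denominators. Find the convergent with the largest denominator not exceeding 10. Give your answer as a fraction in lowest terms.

a_0 = 4: 4/1  (≤ bound)
a_1 = 1: 5/1  (≤ bound)
a_2 = 1: 9/2  (≤ bound)
a_3 = 2: 23/5  (≤ bound)
a_4 = 1: 32/7  (≤ bound)
a_5 = 1: 55/12  (> 10, stop)

32/7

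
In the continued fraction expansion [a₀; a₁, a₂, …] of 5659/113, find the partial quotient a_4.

5659 = 50·113 + 9, so a_0 = 50
113 = 12·9 + 5, so a_1 = 12
9 = 1·5 + 4, so a_2 = 1
5 = 1·4 + 1, so a_3 = 1
4 = 4·1 + 0, so a_4 = 4

4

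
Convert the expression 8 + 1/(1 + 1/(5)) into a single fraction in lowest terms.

Build up convergents one term at a time:
a_0 = 8: 8/1
a_1 = 1: 9/1
a_2 = 5: 53/6

53/6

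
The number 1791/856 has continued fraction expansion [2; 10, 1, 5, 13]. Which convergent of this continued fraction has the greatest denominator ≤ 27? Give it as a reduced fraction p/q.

23/11

a_0 = 2: 2/1  (≤ bound)
a_1 = 10: 21/10  (≤ bound)
a_2 = 1: 23/11  (≤ bound)
a_3 = 5: 136/65  (> 27, stop)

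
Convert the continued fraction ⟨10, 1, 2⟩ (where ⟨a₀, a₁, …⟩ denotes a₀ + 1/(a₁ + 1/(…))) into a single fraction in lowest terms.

32/3

Use the convergent recurrence hₖ = aₖ·hₖ₋₁ + hₖ₋₂ (and likewise for the denominators kₖ):
a_0 = 10: 10/1
a_1 = 1: 11/1
a_2 = 2: 32/3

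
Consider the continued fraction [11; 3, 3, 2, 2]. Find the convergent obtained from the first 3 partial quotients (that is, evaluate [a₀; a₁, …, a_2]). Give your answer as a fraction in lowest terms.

113/10

Compute successive convergents:
a_0 = 11: 11/1
a_1 = 3: 34/3
a_2 = 3: 113/10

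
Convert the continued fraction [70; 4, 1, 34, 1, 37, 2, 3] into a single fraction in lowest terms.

3377797/48116

Start with 3.
2 + 1/(3/1) = 2 + 1/3 = 7/3
37 + 1/(7/3) = 37 + 3/7 = 262/7
1 + 1/(262/7) = 1 + 7/262 = 269/262
34 + 1/(269/262) = 34 + 262/269 = 9408/269
1 + 1/(9408/269) = 1 + 269/9408 = 9677/9408
4 + 1/(9677/9408) = 4 + 9408/9677 = 48116/9677
70 + 1/(48116/9677) = 70 + 9677/48116 = 3377797/48116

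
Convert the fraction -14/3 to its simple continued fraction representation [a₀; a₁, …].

[-5; 3]

Run the Euclidean algorithm, recording each quotient:
-14 ÷ 3 → quotient -5, remainder 1
3 ÷ 1 → quotient 3, remainder 0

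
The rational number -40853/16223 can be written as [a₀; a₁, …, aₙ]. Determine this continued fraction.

[-3; 2, 13, 4, 2, 3, 1, 14]

-40853 = -3·16223 + 7816, so a_0 = -3
16223 = 2·7816 + 591, so a_1 = 2
7816 = 13·591 + 133, so a_2 = 13
591 = 4·133 + 59, so a_3 = 4
133 = 2·59 + 15, so a_4 = 2
59 = 3·15 + 14, so a_5 = 3
15 = 1·14 + 1, so a_6 = 1
14 = 14·1 + 0, so a_7 = 14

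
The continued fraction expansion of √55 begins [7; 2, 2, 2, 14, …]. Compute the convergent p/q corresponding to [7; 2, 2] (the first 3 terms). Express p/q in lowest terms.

Start with 2.
2 + 1/(2/1) = 2 + 1/2 = 5/2
7 + 1/(5/2) = 7 + 2/5 = 37/5

37/5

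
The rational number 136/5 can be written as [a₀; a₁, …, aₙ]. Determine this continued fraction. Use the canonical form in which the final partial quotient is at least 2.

136 = 27·5 + 1, so a_0 = 27
5 = 5·1 + 0, so a_1 = 5

[27; 5]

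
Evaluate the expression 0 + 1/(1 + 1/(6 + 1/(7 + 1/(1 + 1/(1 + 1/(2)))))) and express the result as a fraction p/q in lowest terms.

233/271

a_0 = 0: 0/1
a_1 = 1: 1/1
a_2 = 6: 6/7
a_3 = 7: 43/50
a_4 = 1: 49/57
a_5 = 1: 92/107
a_6 = 2: 233/271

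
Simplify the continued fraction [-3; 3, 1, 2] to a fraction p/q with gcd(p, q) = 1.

-30/11

Start with 2.
1 + 1/(2/1) = 1 + 1/2 = 3/2
3 + 1/(3/2) = 3 + 2/3 = 11/3
-3 + 1/(11/3) = -3 + 3/11 = -30/11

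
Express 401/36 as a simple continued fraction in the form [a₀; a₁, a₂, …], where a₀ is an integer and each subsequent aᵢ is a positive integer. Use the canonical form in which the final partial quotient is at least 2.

Run the Euclidean algorithm, recording each quotient:
401 ÷ 36 → quotient 11, remainder 5
36 ÷ 5 → quotient 7, remainder 1
5 ÷ 1 → quotient 5, remainder 0

[11; 7, 5]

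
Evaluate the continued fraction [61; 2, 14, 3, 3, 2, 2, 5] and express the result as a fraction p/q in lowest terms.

Start with 5.
2 + 1/(5/1) = 2 + 1/5 = 11/5
2 + 1/(11/5) = 2 + 5/11 = 27/11
3 + 1/(27/11) = 3 + 11/27 = 92/27
3 + 1/(92/27) = 3 + 27/92 = 303/92
14 + 1/(303/92) = 14 + 92/303 = 4334/303
2 + 1/(4334/303) = 2 + 303/4334 = 8971/4334
61 + 1/(8971/4334) = 61 + 4334/8971 = 551565/8971

551565/8971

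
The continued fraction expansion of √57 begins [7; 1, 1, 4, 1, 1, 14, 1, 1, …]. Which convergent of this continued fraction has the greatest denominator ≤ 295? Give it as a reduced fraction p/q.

a_0 = 7: 7/1  (≤ bound)
a_1 = 1: 8/1  (≤ bound)
a_2 = 1: 15/2  (≤ bound)
a_3 = 4: 68/9  (≤ bound)
a_4 = 1: 83/11  (≤ bound)
a_5 = 1: 151/20  (≤ bound)
a_6 = 14: 2197/291  (≤ bound)
a_7 = 1: 2348/311  (> 295, stop)

2197/291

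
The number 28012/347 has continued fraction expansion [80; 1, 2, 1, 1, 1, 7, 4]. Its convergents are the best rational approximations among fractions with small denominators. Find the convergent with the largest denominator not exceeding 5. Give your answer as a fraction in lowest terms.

a_0 = 80: 80/1  (≤ bound)
a_1 = 1: 81/1  (≤ bound)
a_2 = 2: 242/3  (≤ bound)
a_3 = 1: 323/4  (≤ bound)
a_4 = 1: 565/7  (> 5, stop)

323/4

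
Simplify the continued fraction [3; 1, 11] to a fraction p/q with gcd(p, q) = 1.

a_0 = 3: 3/1
a_1 = 1: 4/1
a_2 = 11: 47/12

47/12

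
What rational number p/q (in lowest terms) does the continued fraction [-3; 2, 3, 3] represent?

Collapse the nested fraction from the inside out:
Start with 3.
3 + 1/(3/1) = 3 + 1/3 = 10/3
2 + 1/(10/3) = 2 + 3/10 = 23/10
-3 + 1/(23/10) = -3 + 10/23 = -59/23

-59/23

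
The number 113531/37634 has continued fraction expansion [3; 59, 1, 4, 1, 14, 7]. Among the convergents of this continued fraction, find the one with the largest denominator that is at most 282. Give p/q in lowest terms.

List convergents until the denominator exceeds the bound:
a_0 = 3: 3/1  (≤ bound)
a_1 = 59: 178/59  (≤ bound)
a_2 = 1: 181/60  (≤ bound)
a_3 = 4: 902/299  (> 282, stop)

181/60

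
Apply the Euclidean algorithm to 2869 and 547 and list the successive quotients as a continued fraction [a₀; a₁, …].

[5; 4, 12, 5, 2]

2869 = 5·547 + 134, so a_0 = 5
547 = 4·134 + 11, so a_1 = 4
134 = 12·11 + 2, so a_2 = 12
11 = 5·2 + 1, so a_3 = 5
2 = 2·1 + 0, so a_4 = 2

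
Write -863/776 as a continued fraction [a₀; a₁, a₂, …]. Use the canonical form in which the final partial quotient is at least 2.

[-2; 1, 7, 1, 11, 2, 3]

-863 ÷ 776 → quotient -2, remainder 689
776 ÷ 689 → quotient 1, remainder 87
689 ÷ 87 → quotient 7, remainder 80
87 ÷ 80 → quotient 1, remainder 7
80 ÷ 7 → quotient 11, remainder 3
7 ÷ 3 → quotient 2, remainder 1
3 ÷ 1 → quotient 3, remainder 0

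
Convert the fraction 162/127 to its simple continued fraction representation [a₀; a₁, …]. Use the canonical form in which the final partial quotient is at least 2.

162 = 1·127 + 35, so a_0 = 1
127 = 3·35 + 22, so a_1 = 3
35 = 1·22 + 13, so a_2 = 1
22 = 1·13 + 9, so a_3 = 1
13 = 1·9 + 4, so a_4 = 1
9 = 2·4 + 1, so a_5 = 2
4 = 4·1 + 0, so a_6 = 4

[1; 3, 1, 1, 1, 2, 4]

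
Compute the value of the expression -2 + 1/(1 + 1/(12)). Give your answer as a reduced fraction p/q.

Collapse the nested fraction from the inside out:
Start with 12.
1 + 1/(12/1) = 1 + 1/12 = 13/12
-2 + 1/(13/12) = -2 + 12/13 = -14/13

-14/13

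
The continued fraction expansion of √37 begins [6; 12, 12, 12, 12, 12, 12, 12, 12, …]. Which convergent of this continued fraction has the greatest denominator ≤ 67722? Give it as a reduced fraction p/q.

a_0 = 6: 6/1  (≤ bound)
a_1 = 12: 73/12  (≤ bound)
a_2 = 12: 882/145  (≤ bound)
a_3 = 12: 10657/1752  (≤ bound)
a_4 = 12: 128766/21169  (≤ bound)
a_5 = 12: 1555849/255780  (> 67722, stop)

128766/21169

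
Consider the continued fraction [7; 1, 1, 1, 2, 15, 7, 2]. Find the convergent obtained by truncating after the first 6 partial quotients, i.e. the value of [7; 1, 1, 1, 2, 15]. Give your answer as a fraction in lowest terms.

a_0 = 7: 7/1
a_1 = 1: 8/1
a_2 = 1: 15/2
a_3 = 1: 23/3
a_4 = 2: 61/8
a_5 = 15: 938/123

938/123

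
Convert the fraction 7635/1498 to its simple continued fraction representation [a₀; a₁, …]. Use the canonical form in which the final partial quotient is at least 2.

⌊7635/1498⌋ = 5, remainder 145
⌊1498/145⌋ = 10, remainder 48
⌊145/48⌋ = 3, remainder 1
⌊48/1⌋ = 48, remainder 0

[5; 10, 3, 48]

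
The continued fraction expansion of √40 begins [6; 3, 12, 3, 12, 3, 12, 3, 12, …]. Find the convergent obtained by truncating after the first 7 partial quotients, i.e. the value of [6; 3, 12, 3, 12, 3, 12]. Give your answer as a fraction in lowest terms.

a_0 = 6: 6/1
a_1 = 3: 19/3
a_2 = 12: 234/37
a_3 = 3: 721/114
a_4 = 12: 8886/1405
a_5 = 3: 27379/4329
a_6 = 12: 337434/53353

337434/53353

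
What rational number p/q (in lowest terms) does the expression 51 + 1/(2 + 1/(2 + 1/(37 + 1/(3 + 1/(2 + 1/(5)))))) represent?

a_0 = 51: 51/1
a_1 = 2: 103/2
a_2 = 2: 257/5
a_3 = 37: 9612/187
a_4 = 3: 29093/566
a_5 = 2: 67798/1319
a_6 = 5: 368083/7161

368083/7161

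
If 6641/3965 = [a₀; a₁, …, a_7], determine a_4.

6

6641 ÷ 3965 → quotient 1, remainder 2676
3965 ÷ 2676 → quotient 1, remainder 1289
2676 ÷ 1289 → quotient 2, remainder 98
1289 ÷ 98 → quotient 13, remainder 15
98 ÷ 15 → quotient 6, remainder 8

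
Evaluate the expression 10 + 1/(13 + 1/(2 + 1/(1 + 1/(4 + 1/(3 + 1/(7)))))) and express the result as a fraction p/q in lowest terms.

a_0 = 10: 10/1
a_1 = 13: 131/13
a_2 = 2: 272/27
a_3 = 1: 403/40
a_4 = 4: 1884/187
a_5 = 3: 6055/601
a_6 = 7: 44269/4394

44269/4394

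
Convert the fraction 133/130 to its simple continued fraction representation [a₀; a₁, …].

[1; 43, 3]

Repeatedly divide and take the remainder:
⌊133/130⌋ = 1, remainder 3
⌊130/3⌋ = 43, remainder 1
⌊3/1⌋ = 3, remainder 0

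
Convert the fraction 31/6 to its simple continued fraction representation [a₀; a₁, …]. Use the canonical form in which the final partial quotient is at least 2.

Repeatedly divide and take the remainder:
31 = 5·6 + 1, so a_0 = 5
6 = 6·1 + 0, so a_1 = 6

[5; 6]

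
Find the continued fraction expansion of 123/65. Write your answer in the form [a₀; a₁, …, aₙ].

⌊123/65⌋ = 1, remainder 58
⌊65/58⌋ = 1, remainder 7
⌊58/7⌋ = 8, remainder 2
⌊7/2⌋ = 3, remainder 1
⌊2/1⌋ = 2, remainder 0

[1; 1, 8, 3, 2]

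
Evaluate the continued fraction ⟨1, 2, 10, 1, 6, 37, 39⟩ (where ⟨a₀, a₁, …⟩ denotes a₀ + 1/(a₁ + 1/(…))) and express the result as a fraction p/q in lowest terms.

Build up convergents one term at a time:
a_0 = 1: 1/1
a_1 = 2: 3/2
a_2 = 10: 31/21
a_3 = 1: 34/23
a_4 = 6: 235/159
a_5 = 37: 8729/5906
a_6 = 39: 340666/230493

340666/230493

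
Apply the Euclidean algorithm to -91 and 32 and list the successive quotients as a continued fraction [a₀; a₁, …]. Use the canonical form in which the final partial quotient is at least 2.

[-3; 6, 2, 2]

-91 = -3·32 + 5, so a_0 = -3
32 = 6·5 + 2, so a_1 = 6
5 = 2·2 + 1, so a_2 = 2
2 = 2·1 + 0, so a_3 = 2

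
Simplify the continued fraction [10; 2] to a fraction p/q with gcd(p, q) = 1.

Start with 2.
10 + 1/(2/1) = 10 + 1/2 = 21/2

21/2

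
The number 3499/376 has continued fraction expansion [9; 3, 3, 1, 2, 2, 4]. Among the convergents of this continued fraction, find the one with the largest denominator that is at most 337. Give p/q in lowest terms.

791/85

a_0 = 9: 9/1  (≤ bound)
a_1 = 3: 28/3  (≤ bound)
a_2 = 3: 93/10  (≤ bound)
a_3 = 1: 121/13  (≤ bound)
a_4 = 2: 335/36  (≤ bound)
a_5 = 2: 791/85  (≤ bound)
a_6 = 4: 3499/376  (> 337, stop)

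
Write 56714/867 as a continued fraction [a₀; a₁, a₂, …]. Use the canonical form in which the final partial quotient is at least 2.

[65; 2, 2, 2, 2, 3, 1, 6]

⌊56714/867⌋ = 65, remainder 359
⌊867/359⌋ = 2, remainder 149
⌊359/149⌋ = 2, remainder 61
⌊149/61⌋ = 2, remainder 27
⌊61/27⌋ = 2, remainder 7
⌊27/7⌋ = 3, remainder 6
⌊7/6⌋ = 1, remainder 1
⌊6/1⌋ = 6, remainder 0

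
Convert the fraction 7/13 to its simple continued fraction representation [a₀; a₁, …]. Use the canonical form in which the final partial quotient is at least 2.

7 = 0·13 + 7, so a_0 = 0
13 = 1·7 + 6, so a_1 = 1
7 = 1·6 + 1, so a_2 = 1
6 = 6·1 + 0, so a_3 = 6

[0; 1, 1, 6]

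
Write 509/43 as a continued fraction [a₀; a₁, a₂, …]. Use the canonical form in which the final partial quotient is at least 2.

[11; 1, 5, 7]

509 = 11·43 + 36, so a_0 = 11
43 = 1·36 + 7, so a_1 = 1
36 = 5·7 + 1, so a_2 = 5
7 = 7·1 + 0, so a_3 = 7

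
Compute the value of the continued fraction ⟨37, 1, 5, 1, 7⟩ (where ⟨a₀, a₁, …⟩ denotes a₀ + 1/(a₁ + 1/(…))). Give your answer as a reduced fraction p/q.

2082/55

Start with 7.
1 + 1/(7/1) = 1 + 1/7 = 8/7
5 + 1/(8/7) = 5 + 7/8 = 47/8
1 + 1/(47/8) = 1 + 8/47 = 55/47
37 + 1/(55/47) = 37 + 47/55 = 2082/55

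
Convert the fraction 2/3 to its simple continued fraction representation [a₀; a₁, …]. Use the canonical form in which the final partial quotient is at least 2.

[0; 1, 2]

2 = 0·3 + 2, so a_0 = 0
3 = 1·2 + 1, so a_1 = 1
2 = 2·1 + 0, so a_2 = 2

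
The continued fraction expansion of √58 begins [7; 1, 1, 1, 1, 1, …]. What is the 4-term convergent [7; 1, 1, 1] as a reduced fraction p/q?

a_0 = 7: 7/1
a_1 = 1: 8/1
a_2 = 1: 15/2
a_3 = 1: 23/3

23/3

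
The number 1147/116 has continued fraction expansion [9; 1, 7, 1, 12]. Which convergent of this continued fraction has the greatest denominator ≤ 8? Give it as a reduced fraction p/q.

List convergents until the denominator exceeds the bound:
a_0 = 9: 9/1  (≤ bound)
a_1 = 1: 10/1  (≤ bound)
a_2 = 7: 79/8  (≤ bound)
a_3 = 1: 89/9  (> 8, stop)

79/8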